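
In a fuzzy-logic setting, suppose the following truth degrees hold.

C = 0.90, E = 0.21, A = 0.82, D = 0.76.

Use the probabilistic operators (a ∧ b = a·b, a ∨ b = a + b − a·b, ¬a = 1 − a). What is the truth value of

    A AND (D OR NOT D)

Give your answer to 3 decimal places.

NOT D = 1 − 0.7600 = 0.2400
D OR NOT D = a + b − a·b on (0.7600, 0.2400) = 0.8176
A AND (D OR NOT D) = a·b on (0.8200, 0.8176) = 0.6704

0.670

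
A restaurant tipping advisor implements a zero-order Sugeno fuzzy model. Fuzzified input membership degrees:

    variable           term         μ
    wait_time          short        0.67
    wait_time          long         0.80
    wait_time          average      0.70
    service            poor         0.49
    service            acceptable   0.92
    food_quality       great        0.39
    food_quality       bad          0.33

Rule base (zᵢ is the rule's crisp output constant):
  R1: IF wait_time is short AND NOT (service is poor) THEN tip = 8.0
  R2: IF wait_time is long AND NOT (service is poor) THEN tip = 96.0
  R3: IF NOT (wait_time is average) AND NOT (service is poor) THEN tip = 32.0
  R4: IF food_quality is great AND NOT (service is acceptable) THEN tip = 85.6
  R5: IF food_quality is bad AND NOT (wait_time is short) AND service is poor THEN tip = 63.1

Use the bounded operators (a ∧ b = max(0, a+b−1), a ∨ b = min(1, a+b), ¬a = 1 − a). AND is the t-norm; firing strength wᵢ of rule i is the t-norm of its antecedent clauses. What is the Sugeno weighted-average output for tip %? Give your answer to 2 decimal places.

R1 (z=8.0): short=0.67, ¬poor=1−0.49=0.51; AND[max(0, a+b−1)] → w = 0.18
R2 (z=96.0): long=0.80, ¬poor=1−0.49=0.51; AND[max(0, a+b−1)] → w = 0.31
R3 (z=32.0): ¬average=1−0.70=0.30, ¬poor=1−0.49=0.51; AND[max(0, a+b−1)] → w = 0.00
R4 (z=85.6): great=0.39, ¬acceptable=1−0.92=0.08; AND[max(0, a+b−1)] → w = 0.00
R5 (z=63.1): bad=0.33, ¬short=1−0.67=0.33, poor=0.49; AND[max(0, a+b−1)] → w = 0.00
Weighted average = (0.18·8.0 + 0.31·96.0 + 0.00·32.0 + 0.00·85.6 + 0.00·63.1) / (0.18 + 0.31 + 0.00 + 0.00 + 0.00)
  = 31.2000 / 0.4900 = 63.67

63.67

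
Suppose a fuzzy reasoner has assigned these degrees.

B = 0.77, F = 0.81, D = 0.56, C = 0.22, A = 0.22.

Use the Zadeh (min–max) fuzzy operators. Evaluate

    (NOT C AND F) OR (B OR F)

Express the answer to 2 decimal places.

NOT C = 1 − 0.22 = 0.78
NOT C AND F = min(a, b) on (0.78, 0.81) = 0.78
B OR F = max(a, b) on (0.77, 0.81) = 0.81
(NOT C AND F) OR (B OR F) = max(a, b) on (0.78, 0.81) = 0.81

0.81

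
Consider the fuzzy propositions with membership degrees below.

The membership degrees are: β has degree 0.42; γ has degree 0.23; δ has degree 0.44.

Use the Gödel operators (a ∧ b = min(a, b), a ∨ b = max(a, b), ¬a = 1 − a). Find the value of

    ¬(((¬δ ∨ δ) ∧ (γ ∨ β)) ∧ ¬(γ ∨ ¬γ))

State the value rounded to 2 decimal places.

0.77

¬δ = 1 − 0.44 = 0.56
¬δ ∨ δ = max(a, b) on (0.56, 0.44) = 0.56
γ ∨ β = max(a, b) on (0.23, 0.42) = 0.42
(¬δ ∨ δ) ∧ (γ ∨ β) = min(a, b) on (0.56, 0.42) = 0.42
¬γ = 1 − 0.23 = 0.77
γ ∨ ¬γ = max(a, b) on (0.23, 0.77) = 0.77
¬(γ ∨ ¬γ) = 1 − 0.77 = 0.23
((¬δ ∨ δ) ∧ (γ ∨ β)) ∧ ¬(γ ∨ ¬γ) = min(a, b) on (0.42, 0.23) = 0.23
¬(((¬δ ∨ δ) ∧ (γ ∨ β)) ∧ ¬(γ ∨ ¬γ)) = 1 − 0.23 = 0.77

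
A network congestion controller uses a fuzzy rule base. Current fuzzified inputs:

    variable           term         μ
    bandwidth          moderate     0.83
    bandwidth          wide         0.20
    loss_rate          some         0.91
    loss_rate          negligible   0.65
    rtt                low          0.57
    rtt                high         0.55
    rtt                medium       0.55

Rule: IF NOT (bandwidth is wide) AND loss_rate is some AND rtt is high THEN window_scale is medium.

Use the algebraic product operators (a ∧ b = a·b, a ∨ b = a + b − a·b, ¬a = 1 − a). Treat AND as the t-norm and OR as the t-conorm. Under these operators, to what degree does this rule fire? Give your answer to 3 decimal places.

0.400

firing strength: ¬wide=1−0.20=0.80, some=0.91, high=0.55; AND[a·b] → w = 0.4004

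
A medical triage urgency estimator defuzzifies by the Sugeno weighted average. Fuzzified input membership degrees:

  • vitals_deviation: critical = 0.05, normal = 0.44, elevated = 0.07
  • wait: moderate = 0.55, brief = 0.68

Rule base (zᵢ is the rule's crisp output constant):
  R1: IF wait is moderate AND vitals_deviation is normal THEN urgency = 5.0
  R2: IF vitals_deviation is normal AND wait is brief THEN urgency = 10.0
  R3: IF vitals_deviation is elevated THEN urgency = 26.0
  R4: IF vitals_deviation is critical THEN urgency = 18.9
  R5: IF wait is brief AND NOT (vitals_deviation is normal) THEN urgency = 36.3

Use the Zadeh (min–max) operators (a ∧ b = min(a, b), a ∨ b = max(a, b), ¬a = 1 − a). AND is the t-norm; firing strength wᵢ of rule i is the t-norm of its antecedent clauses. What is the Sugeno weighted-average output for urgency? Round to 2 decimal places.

19.03

R1 (z=5.0): moderate=0.55, normal=0.44; AND[min(a, b)] → w = 0.44
R2 (z=10.0): normal=0.44, brief=0.68; AND[min(a, b)] → w = 0.44
R3 (z=26.0): elevated=0.07 → w = 0.07
R4 (z=18.9): critical=0.05 → w = 0.05
R5 (z=36.3): brief=0.68, ¬normal=1−0.44=0.56; AND[min(a, b)] → w = 0.56
Weighted average = (0.44·5.0 + 0.44·10.0 + 0.07·26.0 + 0.05·18.9 + 0.56·36.3) / (0.44 + 0.44 + 0.07 + 0.05 + 0.56)
  = 29.6930 / 1.5600 = 19.03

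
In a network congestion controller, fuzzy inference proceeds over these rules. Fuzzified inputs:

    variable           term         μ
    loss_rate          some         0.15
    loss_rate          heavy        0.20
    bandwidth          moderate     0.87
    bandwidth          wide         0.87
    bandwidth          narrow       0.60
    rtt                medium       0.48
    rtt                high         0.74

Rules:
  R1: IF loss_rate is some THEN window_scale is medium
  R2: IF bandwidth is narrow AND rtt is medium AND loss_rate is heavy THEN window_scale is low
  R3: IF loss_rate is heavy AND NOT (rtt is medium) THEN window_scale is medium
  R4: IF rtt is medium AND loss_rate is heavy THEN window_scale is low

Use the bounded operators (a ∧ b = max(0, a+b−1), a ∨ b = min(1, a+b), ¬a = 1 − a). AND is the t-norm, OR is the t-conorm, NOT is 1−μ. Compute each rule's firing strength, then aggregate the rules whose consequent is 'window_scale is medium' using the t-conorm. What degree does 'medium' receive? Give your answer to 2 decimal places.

R1: some=0.15 → w = 0.15
R2: narrow=0.60, medium=0.48, heavy=0.20; AND[max(0, a+b−1)] → w = 0.00
R3: heavy=0.20, ¬medium=1−0.48=0.52; AND[max(0, a+b−1)] → w = 0.00
R4: medium=0.48, heavy=0.20; AND[max(0, a+b−1)] → w = 0.00
Rules with consequent 'medium': {R1, R3} → strengths 0.15, 0.00
Aggregate via t-conorm [min(1, a+b)]: 0.15

0.15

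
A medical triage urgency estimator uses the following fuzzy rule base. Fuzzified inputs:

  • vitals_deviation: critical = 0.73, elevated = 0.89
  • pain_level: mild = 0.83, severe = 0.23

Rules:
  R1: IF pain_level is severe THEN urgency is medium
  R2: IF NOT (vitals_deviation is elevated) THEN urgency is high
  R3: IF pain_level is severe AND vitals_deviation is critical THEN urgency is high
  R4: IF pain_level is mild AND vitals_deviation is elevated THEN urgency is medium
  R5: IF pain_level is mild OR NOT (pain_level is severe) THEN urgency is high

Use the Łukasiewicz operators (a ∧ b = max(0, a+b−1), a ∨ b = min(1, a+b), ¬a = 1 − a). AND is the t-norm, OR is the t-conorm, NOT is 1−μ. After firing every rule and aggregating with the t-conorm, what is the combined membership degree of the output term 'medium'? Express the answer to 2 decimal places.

R1: severe=0.23 → w = 0.23
R2: ¬elevated=1−0.89=0.11 → w = 0.11
R3: severe=0.23, critical=0.73; AND[max(0, a+b−1)] → w = 0.00
R4: mild=0.83, elevated=0.89; AND[max(0, a+b−1)] → w = 0.72
R5: mild=0.83, ¬severe=1−0.23=0.77; OR[min(1, a+b)] → w = 1.00
Rules with consequent 'medium': {R1, R4} → strengths 0.23, 0.72
Aggregate via t-conorm [min(1, a+b)]: 0.95

0.95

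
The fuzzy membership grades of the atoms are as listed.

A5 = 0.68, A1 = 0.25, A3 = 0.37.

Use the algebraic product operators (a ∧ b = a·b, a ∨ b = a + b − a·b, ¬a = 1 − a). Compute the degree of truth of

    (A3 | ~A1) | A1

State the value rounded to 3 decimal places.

0.882

~A1 = 1 − 0.2500 = 0.7500
A3 | ~A1 = a + b − a·b on (0.3700, 0.7500) = 0.8425
(A3 | ~A1) | A1 = a + b − a·b on (0.8425, 0.2500) = 0.8819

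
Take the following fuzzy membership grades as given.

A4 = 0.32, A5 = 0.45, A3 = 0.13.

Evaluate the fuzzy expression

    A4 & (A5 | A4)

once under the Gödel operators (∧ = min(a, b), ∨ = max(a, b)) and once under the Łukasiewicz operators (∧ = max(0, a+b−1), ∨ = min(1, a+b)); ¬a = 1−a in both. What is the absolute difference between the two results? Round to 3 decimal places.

0.230

Under Gödel:
  A5 | A4 = max(a, b) on (0.45, 0.32) = 0.45
  A4 & (A5 | A4) = min(a, b) on (0.32, 0.45) = 0.32
  → value = 0.3200
Under Łukasiewicz:
  A5 | A4 = min(1, a+b) on (0.45, 0.32) = 0.77
  A4 & (A5 | A4) = max(0, a+b−1) on (0.32, 0.77) = 0.09
  → value = 0.0900
|0.3200 − 0.0900| = 0.230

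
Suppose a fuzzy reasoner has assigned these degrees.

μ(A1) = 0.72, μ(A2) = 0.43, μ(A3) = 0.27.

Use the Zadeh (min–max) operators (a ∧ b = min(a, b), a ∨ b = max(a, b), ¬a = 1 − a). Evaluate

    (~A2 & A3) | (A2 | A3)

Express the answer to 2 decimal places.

0.43

~A2 = 1 − 0.43 = 0.57
~A2 & A3 = min(a, b) on (0.57, 0.27) = 0.27
A2 | A3 = max(a, b) on (0.43, 0.27) = 0.43
(~A2 & A3) | (A2 | A3) = max(a, b) on (0.27, 0.43) = 0.43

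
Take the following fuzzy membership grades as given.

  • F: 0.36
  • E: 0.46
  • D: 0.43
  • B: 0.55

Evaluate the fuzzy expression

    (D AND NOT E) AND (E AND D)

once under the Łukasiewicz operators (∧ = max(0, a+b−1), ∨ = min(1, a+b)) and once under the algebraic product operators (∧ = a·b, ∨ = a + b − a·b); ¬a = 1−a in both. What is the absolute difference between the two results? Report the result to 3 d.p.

Under Łukasiewicz:
  NOT E = 1 − 0.46 = 0.54
  D AND NOT E = max(0, a+b−1) on (0.43, 0.54) = 0.00
  E AND D = max(0, a+b−1) on (0.46, 0.43) = 0.00
  (D AND NOT E) AND (E AND D) = max(0, a+b−1) on (0.00, 0.00) = 0.00
  → value = 0.0000
Under algebraic product:
  NOT E = 1 − 0.4600 = 0.5400
  D AND NOT E = a·b on (0.4300, 0.5400) = 0.2322
  E AND D = a·b on (0.4600, 0.4300) = 0.1978
  (D AND NOT E) AND (E AND D) = a·b on (0.2322, 0.1978) = 0.0459
  → value = 0.0459
|0.0000 − 0.0459| = 0.046

0.046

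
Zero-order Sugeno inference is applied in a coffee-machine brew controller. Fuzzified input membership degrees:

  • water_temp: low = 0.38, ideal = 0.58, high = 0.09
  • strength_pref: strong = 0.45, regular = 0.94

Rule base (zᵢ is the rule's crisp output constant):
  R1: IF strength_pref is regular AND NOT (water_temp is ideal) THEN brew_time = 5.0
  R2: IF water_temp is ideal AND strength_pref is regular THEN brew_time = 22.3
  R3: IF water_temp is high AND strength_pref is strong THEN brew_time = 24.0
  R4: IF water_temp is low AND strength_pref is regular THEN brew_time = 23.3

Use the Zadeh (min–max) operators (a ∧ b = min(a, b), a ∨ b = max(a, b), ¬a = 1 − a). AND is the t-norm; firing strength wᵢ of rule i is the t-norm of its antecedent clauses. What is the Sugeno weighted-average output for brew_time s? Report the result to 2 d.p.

17.72

R1 (z=5.0): regular=0.94, ¬ideal=1−0.58=0.42; AND[min(a, b)] → w = 0.42
R2 (z=22.3): ideal=0.58, regular=0.94; AND[min(a, b)] → w = 0.58
R3 (z=24.0): high=0.09, strong=0.45; AND[min(a, b)] → w = 0.09
R4 (z=23.3): low=0.38, regular=0.94; AND[min(a, b)] → w = 0.38
Weighted average = (0.42·5.0 + 0.58·22.3 + 0.09·24.0 + 0.38·23.3) / (0.42 + 0.58 + 0.09 + 0.38)
  = 26.0480 / 1.4700 = 17.72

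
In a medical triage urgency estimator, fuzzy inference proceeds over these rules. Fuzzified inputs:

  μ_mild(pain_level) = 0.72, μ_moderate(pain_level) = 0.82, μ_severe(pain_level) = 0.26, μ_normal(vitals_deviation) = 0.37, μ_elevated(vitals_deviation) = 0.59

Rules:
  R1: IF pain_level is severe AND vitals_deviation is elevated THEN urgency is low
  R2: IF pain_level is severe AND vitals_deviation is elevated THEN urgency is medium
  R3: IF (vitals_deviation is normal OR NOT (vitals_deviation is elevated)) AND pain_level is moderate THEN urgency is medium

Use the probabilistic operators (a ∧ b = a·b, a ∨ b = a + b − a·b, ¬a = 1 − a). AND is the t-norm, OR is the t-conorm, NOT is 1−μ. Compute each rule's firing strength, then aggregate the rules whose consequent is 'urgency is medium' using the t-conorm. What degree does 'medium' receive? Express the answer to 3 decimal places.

R1: severe=0.26, elevated=0.59; AND[a·b] → w = 0.1534
R2: severe=0.26, elevated=0.59; AND[a·b] → w = 0.1534
R3: (normal=0.37 OR ¬elevated=1−0.59=0.41) = 0.6283; AND[a·b] with moderate=0.82 → w = 0.5152
Rules with consequent 'medium': {R2, R3} → strengths 0.1534, 0.5152
Aggregate via t-conorm [a + b − a·b]: 0.5896

0.590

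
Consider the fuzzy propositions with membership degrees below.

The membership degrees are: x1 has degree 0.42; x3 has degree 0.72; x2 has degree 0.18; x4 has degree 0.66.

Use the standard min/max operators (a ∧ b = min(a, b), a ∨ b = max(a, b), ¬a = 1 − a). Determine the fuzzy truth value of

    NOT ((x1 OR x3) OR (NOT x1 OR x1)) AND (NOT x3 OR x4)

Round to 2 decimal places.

x1 OR x3 = max(a, b) on (0.42, 0.72) = 0.72
NOT x1 = 1 − 0.42 = 0.58
NOT x1 OR x1 = max(a, b) on (0.58, 0.42) = 0.58
(x1 OR x3) OR (NOT x1 OR x1) = max(a, b) on (0.72, 0.58) = 0.72
NOT ((x1 OR x3) OR (NOT x1 OR x1)) = 1 − 0.72 = 0.28
NOT x3 = 1 − 0.72 = 0.28
NOT x3 OR x4 = max(a, b) on (0.28, 0.66) = 0.66
NOT ((x1 OR x3) OR (NOT x1 OR x1)) AND (NOT x3 OR x4) = min(a, b) on (0.28, 0.66) = 0.28

0.28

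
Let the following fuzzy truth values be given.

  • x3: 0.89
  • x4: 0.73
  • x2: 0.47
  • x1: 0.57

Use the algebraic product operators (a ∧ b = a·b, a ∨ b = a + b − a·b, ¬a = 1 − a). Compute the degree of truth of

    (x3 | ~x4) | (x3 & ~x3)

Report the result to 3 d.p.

~x4 = 1 − 0.7300 = 0.2700
x3 | ~x4 = a + b − a·b on (0.8900, 0.2700) = 0.9197
~x3 = 1 − 0.8900 = 0.1100
x3 & ~x3 = a·b on (0.8900, 0.1100) = 0.0979
(x3 | ~x4) | (x3 & ~x3) = a + b − a·b on (0.9197, 0.0979) = 0.9276

0.928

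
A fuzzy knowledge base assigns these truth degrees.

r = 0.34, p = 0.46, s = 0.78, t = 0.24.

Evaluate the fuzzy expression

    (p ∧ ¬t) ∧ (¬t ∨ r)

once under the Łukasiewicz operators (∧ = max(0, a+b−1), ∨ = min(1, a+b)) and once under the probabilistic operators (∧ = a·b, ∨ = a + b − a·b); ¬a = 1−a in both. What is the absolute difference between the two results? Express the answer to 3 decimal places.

Under Łukasiewicz:
  ¬t = 1 − 0.24 = 0.76
  p ∧ ¬t = max(0, a+b−1) on (0.46, 0.76) = 0.22
  ¬t = 1 − 0.24 = 0.76
  ¬t ∨ r = min(1, a+b) on (0.76, 0.34) = 1.00
  (p ∧ ¬t) ∧ (¬t ∨ r) = max(0, a+b−1) on (0.22, 1.00) = 0.22
  → value = 0.2200
Under probabilistic:
  ¬t = 1 − 0.2400 = 0.7600
  p ∧ ¬t = a·b on (0.4600, 0.7600) = 0.3496
  ¬t = 1 − 0.2400 = 0.7600
  ¬t ∨ r = a + b − a·b on (0.7600, 0.3400) = 0.8416
  (p ∧ ¬t) ∧ (¬t ∨ r) = a·b on (0.3496, 0.8416) = 0.2942
  → value = 0.2942
|0.2200 − 0.2942| = 0.074

0.074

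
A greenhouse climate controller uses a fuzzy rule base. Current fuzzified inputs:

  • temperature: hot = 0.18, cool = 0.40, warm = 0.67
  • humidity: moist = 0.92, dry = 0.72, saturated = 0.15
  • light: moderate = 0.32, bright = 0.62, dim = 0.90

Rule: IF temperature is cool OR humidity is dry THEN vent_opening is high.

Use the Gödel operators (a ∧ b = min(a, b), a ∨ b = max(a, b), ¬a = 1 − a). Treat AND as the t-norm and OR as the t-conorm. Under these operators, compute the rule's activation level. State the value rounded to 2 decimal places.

0.72

firing strength: cool=0.40, dry=0.72; OR[max(a, b)] → w = 0.72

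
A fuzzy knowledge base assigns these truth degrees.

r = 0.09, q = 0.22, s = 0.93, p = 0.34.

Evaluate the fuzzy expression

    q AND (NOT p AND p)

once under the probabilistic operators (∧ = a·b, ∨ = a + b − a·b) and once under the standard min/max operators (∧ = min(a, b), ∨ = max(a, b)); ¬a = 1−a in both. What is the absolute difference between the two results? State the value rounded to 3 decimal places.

Under probabilistic:
  NOT p = 1 − 0.3400 = 0.6600
  NOT p AND p = a·b on (0.6600, 0.3400) = 0.2244
  q AND (NOT p AND p) = a·b on (0.2200, 0.2244) = 0.0494
  → value = 0.0494
Under standard min/max:
  NOT p = 1 − 0.34 = 0.66
  NOT p AND p = min(a, b) on (0.66, 0.34) = 0.34
  q AND (NOT p AND p) = min(a, b) on (0.22, 0.34) = 0.22
  → value = 0.2200
|0.0494 − 0.2200| = 0.171

0.171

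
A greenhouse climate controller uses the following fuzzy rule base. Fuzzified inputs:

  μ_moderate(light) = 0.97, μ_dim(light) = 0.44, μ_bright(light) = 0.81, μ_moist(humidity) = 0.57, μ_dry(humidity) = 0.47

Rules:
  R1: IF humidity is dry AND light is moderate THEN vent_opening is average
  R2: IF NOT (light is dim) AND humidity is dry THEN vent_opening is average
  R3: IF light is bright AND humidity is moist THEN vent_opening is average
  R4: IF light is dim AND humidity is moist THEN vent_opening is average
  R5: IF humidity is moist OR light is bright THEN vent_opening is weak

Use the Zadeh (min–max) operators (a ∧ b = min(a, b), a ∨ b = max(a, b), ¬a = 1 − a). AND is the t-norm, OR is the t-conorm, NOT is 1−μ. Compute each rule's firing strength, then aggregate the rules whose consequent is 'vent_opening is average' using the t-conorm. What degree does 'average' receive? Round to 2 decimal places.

0.57

R1: dry=0.47, moderate=0.97; AND[min(a, b)] → w = 0.47
R2: ¬dim=1−0.44=0.56, dry=0.47; AND[min(a, b)] → w = 0.47
R3: bright=0.81, moist=0.57; AND[min(a, b)] → w = 0.57
R4: dim=0.44, moist=0.57; AND[min(a, b)] → w = 0.44
R5: moist=0.57, bright=0.81; OR[max(a, b)] → w = 0.81
Rules with consequent 'average': {R1, R2, R3, R4} → strengths 0.47, 0.47, 0.57, 0.44
Aggregate via t-conorm [max(a, b)]: 0.57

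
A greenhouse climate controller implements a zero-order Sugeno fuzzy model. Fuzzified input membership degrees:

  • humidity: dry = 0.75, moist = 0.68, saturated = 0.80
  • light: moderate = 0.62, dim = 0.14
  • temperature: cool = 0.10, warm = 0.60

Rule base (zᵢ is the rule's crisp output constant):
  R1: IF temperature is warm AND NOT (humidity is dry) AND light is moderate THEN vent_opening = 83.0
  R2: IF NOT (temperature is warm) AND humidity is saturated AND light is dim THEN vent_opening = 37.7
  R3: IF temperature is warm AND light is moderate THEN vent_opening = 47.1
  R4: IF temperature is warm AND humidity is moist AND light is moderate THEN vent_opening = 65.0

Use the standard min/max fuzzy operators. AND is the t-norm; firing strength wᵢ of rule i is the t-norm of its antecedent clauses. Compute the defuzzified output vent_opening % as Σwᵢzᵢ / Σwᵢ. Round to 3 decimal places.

R1 (z=83.0): warm=0.60, ¬dry=1−0.75=0.25, moderate=0.62; AND[min(a, b)] → w = 0.25
R2 (z=37.7): ¬warm=1−0.60=0.40, saturated=0.80, dim=0.14; AND[min(a, b)] → w = 0.14
R3 (z=47.1): warm=0.60, moderate=0.62; AND[min(a, b)] → w = 0.60
R4 (z=65.0): warm=0.60, moist=0.68, moderate=0.62; AND[min(a, b)] → w = 0.60
Weighted average = (0.25·83.0 + 0.14·37.7 + 0.60·47.1 + 0.60·65.0) / (0.25 + 0.14 + 0.60 + 0.60)
  = 93.2880 / 1.5900 = 58.672

58.672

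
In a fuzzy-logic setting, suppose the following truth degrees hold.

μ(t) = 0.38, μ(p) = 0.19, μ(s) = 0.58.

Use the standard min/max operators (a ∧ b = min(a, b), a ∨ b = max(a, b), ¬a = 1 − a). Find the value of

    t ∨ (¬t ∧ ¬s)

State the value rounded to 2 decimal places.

0.42

¬t = 1 − 0.38 = 0.62
¬s = 1 − 0.58 = 0.42
¬t ∧ ¬s = min(a, b) on (0.62, 0.42) = 0.42
t ∨ (¬t ∧ ¬s) = max(a, b) on (0.38, 0.42) = 0.42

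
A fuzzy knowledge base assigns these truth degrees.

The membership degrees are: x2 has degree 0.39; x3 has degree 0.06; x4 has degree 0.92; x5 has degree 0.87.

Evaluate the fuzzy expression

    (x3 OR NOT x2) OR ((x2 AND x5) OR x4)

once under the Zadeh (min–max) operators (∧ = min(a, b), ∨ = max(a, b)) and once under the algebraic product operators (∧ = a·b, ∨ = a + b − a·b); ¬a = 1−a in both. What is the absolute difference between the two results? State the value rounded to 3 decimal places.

Under Zadeh (min–max):
  NOT x2 = 1 − 0.39 = 0.61
  x3 OR NOT x2 = max(a, b) on (0.06, 0.61) = 0.61
  x2 AND x5 = min(a, b) on (0.39, 0.87) = 0.39
  (x2 AND x5) OR x4 = max(a, b) on (0.39, 0.92) = 0.92
  (x3 OR NOT x2) OR ((x2 AND x5) OR x4) = max(a, b) on (0.61, 0.92) = 0.92
  → value = 0.9200
Under algebraic product:
  NOT x2 = 1 − 0.3900 = 0.6100
  x3 OR NOT x2 = a + b − a·b on (0.0600, 0.6100) = 0.6334
  x2 AND x5 = a·b on (0.3900, 0.8700) = 0.3393
  (x2 AND x5) OR x4 = a + b − a·b on (0.3393, 0.9200) = 0.9471
  (x3 OR NOT x2) OR ((x2 AND x5) OR x4) = a + b − a·b on (0.6334, 0.9471) = 0.9806
  → value = 0.9806
|0.9200 − 0.9806| = 0.061

0.061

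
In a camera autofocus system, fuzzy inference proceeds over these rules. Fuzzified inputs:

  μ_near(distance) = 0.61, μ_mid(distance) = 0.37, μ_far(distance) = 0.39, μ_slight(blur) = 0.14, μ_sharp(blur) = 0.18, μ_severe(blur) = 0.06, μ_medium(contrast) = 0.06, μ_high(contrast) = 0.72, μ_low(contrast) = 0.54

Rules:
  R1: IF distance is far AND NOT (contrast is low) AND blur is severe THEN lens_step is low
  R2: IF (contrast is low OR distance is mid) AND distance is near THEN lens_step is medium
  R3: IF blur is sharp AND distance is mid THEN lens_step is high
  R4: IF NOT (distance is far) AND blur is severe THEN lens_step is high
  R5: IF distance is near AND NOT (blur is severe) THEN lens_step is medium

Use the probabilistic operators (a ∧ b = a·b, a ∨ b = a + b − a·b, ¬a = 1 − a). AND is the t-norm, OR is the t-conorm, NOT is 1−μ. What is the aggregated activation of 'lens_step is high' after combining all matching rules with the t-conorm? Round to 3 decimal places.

0.101

R1: far=0.39, ¬low=1−0.54=0.46, severe=0.06; AND[a·b] → w = 0.0108
R2: (low=0.54 OR mid=0.37) = 0.7102; AND[a·b] with near=0.61 → w = 0.4332
R3: sharp=0.18, mid=0.37; AND[a·b] → w = 0.0666
R4: ¬far=1−0.39=0.61, severe=0.06; AND[a·b] → w = 0.0366
R5: near=0.61, ¬severe=1−0.06=0.94; AND[a·b] → w = 0.5734
Rules with consequent 'high': {R3, R4} → strengths 0.0666, 0.0366
Aggregate via t-conorm [a + b − a·b]: 0.1008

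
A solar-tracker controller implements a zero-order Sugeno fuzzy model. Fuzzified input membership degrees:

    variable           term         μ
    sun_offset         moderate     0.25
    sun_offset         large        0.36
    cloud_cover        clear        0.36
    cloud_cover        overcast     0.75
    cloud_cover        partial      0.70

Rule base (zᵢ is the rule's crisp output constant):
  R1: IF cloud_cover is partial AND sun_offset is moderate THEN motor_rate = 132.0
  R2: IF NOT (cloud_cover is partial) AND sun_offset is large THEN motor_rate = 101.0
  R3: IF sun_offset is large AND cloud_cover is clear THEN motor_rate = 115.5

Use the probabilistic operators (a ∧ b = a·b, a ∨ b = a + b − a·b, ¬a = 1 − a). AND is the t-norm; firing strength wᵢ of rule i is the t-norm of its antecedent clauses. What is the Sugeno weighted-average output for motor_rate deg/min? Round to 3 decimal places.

R1 (z=132.0): partial=0.70, moderate=0.25; AND[a·b] → w = 0.1750
R2 (z=101.0): ¬partial=1−0.70=0.30, large=0.36; AND[a·b] → w = 0.1080
R3 (z=115.5): large=0.36, clear=0.36; AND[a·b] → w = 0.1296
Weighted average = (0.1750·132.0 + 0.1080·101.0 + 0.1296·115.5) / (0.1750 + 0.1080 + 0.1296)
  = 48.9768 / 0.4126 = 118.703

118.703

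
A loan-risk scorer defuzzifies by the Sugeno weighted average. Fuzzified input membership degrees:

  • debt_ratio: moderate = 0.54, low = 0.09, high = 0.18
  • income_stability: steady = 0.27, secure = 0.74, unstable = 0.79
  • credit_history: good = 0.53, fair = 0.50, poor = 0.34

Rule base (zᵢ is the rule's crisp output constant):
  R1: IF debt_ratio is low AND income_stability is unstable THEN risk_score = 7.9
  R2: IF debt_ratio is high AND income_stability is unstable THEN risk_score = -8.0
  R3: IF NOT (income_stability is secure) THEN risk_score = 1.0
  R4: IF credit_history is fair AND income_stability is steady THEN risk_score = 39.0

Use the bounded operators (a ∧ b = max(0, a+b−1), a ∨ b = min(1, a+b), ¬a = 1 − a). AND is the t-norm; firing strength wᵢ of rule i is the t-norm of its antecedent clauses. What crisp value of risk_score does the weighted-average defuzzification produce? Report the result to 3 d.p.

R1 (z=7.9): low=0.09, unstable=0.79; AND[max(0, a+b−1)] → w = 0.00
R2 (z=-8.0): high=0.18, unstable=0.79; AND[max(0, a+b−1)] → w = 0.00
R3 (z=1.0): ¬secure=1−0.74=0.26 → w = 0.26
R4 (z=39.0): fair=0.50, steady=0.27; AND[max(0, a+b−1)] → w = 0.00
Weighted average = (0.00·7.9 + 0.00·-8.0 + 0.26·1.0 + 0.00·39.0) / (0.00 + 0.00 + 0.26 + 0.00)
  = 0.2600 / 0.2600 = 1.000

1.000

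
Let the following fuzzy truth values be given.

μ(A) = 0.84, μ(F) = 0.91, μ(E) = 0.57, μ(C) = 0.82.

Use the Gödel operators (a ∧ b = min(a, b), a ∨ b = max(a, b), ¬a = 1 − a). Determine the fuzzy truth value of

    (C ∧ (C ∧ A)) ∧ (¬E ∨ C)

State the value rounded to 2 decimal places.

0.82

C ∧ A = min(a, b) on (0.82, 0.84) = 0.82
C ∧ (C ∧ A) = min(a, b) on (0.82, 0.82) = 0.82
¬E = 1 − 0.57 = 0.43
¬E ∨ C = max(a, b) on (0.43, 0.82) = 0.82
(C ∧ (C ∧ A)) ∧ (¬E ∨ C) = min(a, b) on (0.82, 0.82) = 0.82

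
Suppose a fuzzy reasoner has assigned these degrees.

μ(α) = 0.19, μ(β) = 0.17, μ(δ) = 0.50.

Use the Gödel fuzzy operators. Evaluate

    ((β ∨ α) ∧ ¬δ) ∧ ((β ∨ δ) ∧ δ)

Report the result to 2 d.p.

0.19

β ∨ α = max(a, b) on (0.17, 0.19) = 0.19
¬δ = 1 − 0.50 = 0.50
(β ∨ α) ∧ ¬δ = min(a, b) on (0.19, 0.50) = 0.19
β ∨ δ = max(a, b) on (0.17, 0.50) = 0.50
(β ∨ δ) ∧ δ = min(a, b) on (0.50, 0.50) = 0.50
((β ∨ α) ∧ ¬δ) ∧ ((β ∨ δ) ∧ δ) = min(a, b) on (0.19, 0.50) = 0.19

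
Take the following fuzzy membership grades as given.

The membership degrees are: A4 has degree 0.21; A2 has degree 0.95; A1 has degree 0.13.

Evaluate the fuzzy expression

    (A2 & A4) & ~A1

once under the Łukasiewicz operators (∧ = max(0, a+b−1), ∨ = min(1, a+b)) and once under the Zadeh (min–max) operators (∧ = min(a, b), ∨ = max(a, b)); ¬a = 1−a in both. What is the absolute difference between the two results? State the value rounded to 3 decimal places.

0.180

Under Łukasiewicz:
  A2 & A4 = max(0, a+b−1) on (0.95, 0.21) = 0.16
  ~A1 = 1 − 0.13 = 0.87
  (A2 & A4) & ~A1 = max(0, a+b−1) on (0.16, 0.87) = 0.03
  → value = 0.0300
Under Zadeh (min–max):
  A2 & A4 = min(a, b) on (0.95, 0.21) = 0.21
  ~A1 = 1 − 0.13 = 0.87
  (A2 & A4) & ~A1 = min(a, b) on (0.21, 0.87) = 0.21
  → value = 0.2100
|0.0300 − 0.2100| = 0.180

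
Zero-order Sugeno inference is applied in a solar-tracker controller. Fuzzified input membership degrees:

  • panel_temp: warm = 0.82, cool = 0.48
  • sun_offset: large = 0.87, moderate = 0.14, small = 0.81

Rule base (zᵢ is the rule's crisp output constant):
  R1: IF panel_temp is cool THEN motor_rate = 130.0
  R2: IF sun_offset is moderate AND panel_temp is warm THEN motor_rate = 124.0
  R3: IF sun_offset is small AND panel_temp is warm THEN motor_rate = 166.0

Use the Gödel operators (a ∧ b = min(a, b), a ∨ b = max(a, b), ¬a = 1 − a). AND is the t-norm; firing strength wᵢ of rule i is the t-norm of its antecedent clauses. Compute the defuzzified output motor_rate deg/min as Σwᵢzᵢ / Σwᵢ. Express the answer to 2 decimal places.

149.80

R1 (z=130.0): cool=0.48 → w = 0.48
R2 (z=124.0): moderate=0.14, warm=0.82; AND[min(a, b)] → w = 0.14
R3 (z=166.0): small=0.81, warm=0.82; AND[min(a, b)] → w = 0.81
Weighted average = (0.48·130.0 + 0.14·124.0 + 0.81·166.0) / (0.48 + 0.14 + 0.81)
  = 214.2200 / 1.4300 = 149.80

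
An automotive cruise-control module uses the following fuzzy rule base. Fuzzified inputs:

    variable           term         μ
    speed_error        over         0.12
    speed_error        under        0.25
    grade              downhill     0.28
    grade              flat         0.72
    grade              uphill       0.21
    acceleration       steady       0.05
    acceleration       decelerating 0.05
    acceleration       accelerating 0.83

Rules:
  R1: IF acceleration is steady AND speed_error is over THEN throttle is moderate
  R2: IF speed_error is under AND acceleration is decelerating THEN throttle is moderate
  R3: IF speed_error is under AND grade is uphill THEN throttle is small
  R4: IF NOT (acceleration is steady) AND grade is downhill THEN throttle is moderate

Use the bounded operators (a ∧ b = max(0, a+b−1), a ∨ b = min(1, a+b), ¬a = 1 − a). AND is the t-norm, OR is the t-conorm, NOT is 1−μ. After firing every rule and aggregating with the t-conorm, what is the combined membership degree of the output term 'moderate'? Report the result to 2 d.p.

0.23

R1: steady=0.05, over=0.12; AND[max(0, a+b−1)] → w = 0.00
R2: under=0.25, decelerating=0.05; AND[max(0, a+b−1)] → w = 0.00
R3: under=0.25, uphill=0.21; AND[max(0, a+b−1)] → w = 0.00
R4: ¬steady=1−0.05=0.95, downhill=0.28; AND[max(0, a+b−1)] → w = 0.23
Rules with consequent 'moderate': {R1, R2, R4} → strengths 0.00, 0.00, 0.23
Aggregate via t-conorm [min(1, a+b)]: 0.23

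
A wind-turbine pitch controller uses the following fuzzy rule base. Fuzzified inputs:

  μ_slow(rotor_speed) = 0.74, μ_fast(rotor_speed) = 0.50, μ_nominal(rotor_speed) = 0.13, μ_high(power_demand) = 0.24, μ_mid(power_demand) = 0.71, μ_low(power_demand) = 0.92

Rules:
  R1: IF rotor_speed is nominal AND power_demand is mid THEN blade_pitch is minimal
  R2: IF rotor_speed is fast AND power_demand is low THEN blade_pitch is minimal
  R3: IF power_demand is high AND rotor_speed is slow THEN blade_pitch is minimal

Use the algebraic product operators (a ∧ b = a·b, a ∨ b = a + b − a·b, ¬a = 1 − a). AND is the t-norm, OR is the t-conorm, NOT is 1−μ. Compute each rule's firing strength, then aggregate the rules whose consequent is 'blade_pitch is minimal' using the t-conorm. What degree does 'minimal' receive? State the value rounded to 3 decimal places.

0.597

R1: nominal=0.13, mid=0.71; AND[a·b] → w = 0.0923
R2: fast=0.50, low=0.92; AND[a·b] → w = 0.4600
R3: high=0.24, slow=0.74; AND[a·b] → w = 0.1776
Rules with consequent 'minimal': {R1, R2, R3} → strengths 0.0923, 0.4600, 0.1776
Aggregate via t-conorm [a + b − a·b]: 0.5969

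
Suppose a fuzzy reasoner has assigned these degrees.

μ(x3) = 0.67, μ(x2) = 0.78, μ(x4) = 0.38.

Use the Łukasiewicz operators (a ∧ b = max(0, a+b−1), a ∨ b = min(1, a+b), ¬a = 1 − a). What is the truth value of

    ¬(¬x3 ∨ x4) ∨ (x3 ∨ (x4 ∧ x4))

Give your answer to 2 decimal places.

0.96

¬x3 = 1 − 0.67 = 0.33
¬x3 ∨ x4 = min(1, a+b) on (0.33, 0.38) = 0.71
¬(¬x3 ∨ x4) = 1 − 0.71 = 0.29
x4 ∧ x4 = max(0, a+b−1) on (0.38, 0.38) = 0.00
x3 ∨ (x4 ∧ x4) = min(1, a+b) on (0.67, 0.00) = 0.67
¬(¬x3 ∨ x4) ∨ (x3 ∨ (x4 ∧ x4)) = min(1, a+b) on (0.29, 0.67) = 0.96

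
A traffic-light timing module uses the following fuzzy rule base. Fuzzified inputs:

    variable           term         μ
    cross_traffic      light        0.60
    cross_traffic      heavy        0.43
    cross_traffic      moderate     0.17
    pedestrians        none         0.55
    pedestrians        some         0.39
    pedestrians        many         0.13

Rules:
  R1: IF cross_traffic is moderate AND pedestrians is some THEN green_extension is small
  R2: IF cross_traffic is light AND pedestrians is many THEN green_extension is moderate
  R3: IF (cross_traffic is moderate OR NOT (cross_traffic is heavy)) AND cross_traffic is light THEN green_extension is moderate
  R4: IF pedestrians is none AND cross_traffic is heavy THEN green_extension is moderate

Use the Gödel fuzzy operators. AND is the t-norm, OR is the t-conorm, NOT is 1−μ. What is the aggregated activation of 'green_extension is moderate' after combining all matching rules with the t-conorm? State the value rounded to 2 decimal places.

R1: moderate=0.17, some=0.39; AND[min(a, b)] → w = 0.17
R2: light=0.60, many=0.13; AND[min(a, b)] → w = 0.13
R3: (moderate=0.17 OR ¬heavy=1−0.43=0.57) = 0.57; AND[min(a, b)] with light=0.60 → w = 0.57
R4: none=0.55, heavy=0.43; AND[min(a, b)] → w = 0.43
Rules with consequent 'moderate': {R2, R3, R4} → strengths 0.13, 0.57, 0.43
Aggregate via t-conorm [max(a, b)]: 0.57

0.57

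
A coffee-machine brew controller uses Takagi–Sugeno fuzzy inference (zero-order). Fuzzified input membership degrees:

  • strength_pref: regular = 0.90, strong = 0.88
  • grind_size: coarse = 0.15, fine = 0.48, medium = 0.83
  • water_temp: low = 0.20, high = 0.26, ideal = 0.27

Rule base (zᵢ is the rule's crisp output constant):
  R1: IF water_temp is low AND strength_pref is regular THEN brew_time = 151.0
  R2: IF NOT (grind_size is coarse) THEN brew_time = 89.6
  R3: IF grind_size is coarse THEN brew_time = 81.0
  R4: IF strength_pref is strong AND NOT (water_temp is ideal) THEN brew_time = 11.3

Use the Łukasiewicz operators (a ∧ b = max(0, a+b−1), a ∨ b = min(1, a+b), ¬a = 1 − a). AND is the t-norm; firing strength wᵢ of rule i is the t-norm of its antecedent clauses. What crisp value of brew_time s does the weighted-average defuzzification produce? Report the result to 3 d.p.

R1 (z=151.0): low=0.20, regular=0.90; AND[max(0, a+b−1)] → w = 0.10
R2 (z=89.6): ¬coarse=1−0.15=0.85 → w = 0.85
R3 (z=81.0): coarse=0.15 → w = 0.15
R4 (z=11.3): strong=0.88, ¬ideal=1−0.27=0.73; AND[max(0, a+b−1)] → w = 0.61
Weighted average = (0.10·151.0 + 0.85·89.6 + 0.15·81.0 + 0.61·11.3) / (0.10 + 0.85 + 0.15 + 0.61)
  = 110.3030 / 1.7100 = 64.505

64.505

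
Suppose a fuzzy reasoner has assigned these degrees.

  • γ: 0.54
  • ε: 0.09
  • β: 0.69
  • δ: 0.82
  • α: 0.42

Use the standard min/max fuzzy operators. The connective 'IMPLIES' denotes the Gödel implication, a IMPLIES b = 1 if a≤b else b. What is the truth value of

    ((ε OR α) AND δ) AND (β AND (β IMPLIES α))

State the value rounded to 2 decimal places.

0.42

ε OR α = max(a, b) on (0.09, 0.42) = 0.42
(ε OR α) AND δ = min(a, b) on (0.42, 0.82) = 0.42
β IMPLIES α  [Gödel: 1 if a≤b else b] with a=0.69, b=0.42 → 0.42
β AND (β IMPLIES α) = min(a, b) on (0.69, 0.42) = 0.42
((ε OR α) AND δ) AND (β AND (β IMPLIES α)) = min(a, b) on (0.42, 0.42) = 0.42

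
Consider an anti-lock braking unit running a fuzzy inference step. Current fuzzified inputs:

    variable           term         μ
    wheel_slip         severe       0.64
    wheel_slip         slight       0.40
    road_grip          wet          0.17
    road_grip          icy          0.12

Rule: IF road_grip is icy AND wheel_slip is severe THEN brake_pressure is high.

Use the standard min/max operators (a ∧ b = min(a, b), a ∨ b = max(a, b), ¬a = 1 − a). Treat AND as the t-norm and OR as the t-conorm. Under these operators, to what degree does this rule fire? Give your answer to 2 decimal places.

firing strength: icy=0.12, severe=0.64; AND[min(a, b)] → w = 0.12

0.12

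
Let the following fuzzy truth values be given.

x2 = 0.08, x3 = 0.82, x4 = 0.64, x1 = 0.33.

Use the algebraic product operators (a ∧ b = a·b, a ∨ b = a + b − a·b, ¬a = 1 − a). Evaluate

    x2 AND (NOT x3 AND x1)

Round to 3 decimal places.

NOT x3 = 1 − 0.8200 = 0.1800
NOT x3 AND x1 = a·b on (0.1800, 0.3300) = 0.0594
x2 AND (NOT x3 AND x1) = a·b on (0.0800, 0.0594) = 0.0048

0.005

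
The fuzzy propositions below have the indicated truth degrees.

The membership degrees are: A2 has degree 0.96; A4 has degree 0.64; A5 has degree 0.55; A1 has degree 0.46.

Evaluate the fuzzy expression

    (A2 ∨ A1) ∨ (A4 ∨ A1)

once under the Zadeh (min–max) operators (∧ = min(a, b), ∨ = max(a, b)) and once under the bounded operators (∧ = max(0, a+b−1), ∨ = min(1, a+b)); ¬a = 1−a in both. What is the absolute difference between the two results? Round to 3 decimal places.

Under Zadeh (min–max):
  A2 ∨ A1 = max(a, b) on (0.96, 0.46) = 0.96
  A4 ∨ A1 = max(a, b) on (0.64, 0.46) = 0.64
  (A2 ∨ A1) ∨ (A4 ∨ A1) = max(a, b) on (0.96, 0.64) = 0.96
  → value = 0.9600
Under bounded:
  A2 ∨ A1 = min(1, a+b) on (0.96, 0.46) = 1.00
  A4 ∨ A1 = min(1, a+b) on (0.64, 0.46) = 1.00
  (A2 ∨ A1) ∨ (A4 ∨ A1) = min(1, a+b) on (1.00, 1.00) = 1.00
  → value = 1.0000
|0.9600 − 1.0000| = 0.040

0.040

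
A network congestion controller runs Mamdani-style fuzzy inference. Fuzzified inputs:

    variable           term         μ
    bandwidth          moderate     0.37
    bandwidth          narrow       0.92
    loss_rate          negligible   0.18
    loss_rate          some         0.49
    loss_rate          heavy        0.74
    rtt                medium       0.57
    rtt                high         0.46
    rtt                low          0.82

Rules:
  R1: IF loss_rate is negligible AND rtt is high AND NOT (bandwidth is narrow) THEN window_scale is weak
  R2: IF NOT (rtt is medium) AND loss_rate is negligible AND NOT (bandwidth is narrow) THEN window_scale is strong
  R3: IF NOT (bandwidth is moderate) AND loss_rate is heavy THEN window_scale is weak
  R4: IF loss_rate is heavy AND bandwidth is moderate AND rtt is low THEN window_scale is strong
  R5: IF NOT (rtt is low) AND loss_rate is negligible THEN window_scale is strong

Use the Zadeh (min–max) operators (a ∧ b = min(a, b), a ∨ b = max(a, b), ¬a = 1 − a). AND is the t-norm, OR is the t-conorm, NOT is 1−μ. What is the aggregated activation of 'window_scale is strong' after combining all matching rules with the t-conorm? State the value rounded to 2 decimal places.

0.37

R1: negligible=0.18, high=0.46, ¬narrow=1−0.92=0.08; AND[min(a, b)] → w = 0.08
R2: ¬medium=1−0.57=0.43, negligible=0.18, ¬narrow=1−0.92=0.08; AND[min(a, b)] → w = 0.08
R3: ¬moderate=1−0.37=0.63, heavy=0.74; AND[min(a, b)] → w = 0.63
R4: heavy=0.74, moderate=0.37, low=0.82; AND[min(a, b)] → w = 0.37
R5: ¬low=1−0.82=0.18, negligible=0.18; AND[min(a, b)] → w = 0.18
Rules with consequent 'strong': {R2, R4, R5} → strengths 0.08, 0.37, 0.18
Aggregate via t-conorm [max(a, b)]: 0.37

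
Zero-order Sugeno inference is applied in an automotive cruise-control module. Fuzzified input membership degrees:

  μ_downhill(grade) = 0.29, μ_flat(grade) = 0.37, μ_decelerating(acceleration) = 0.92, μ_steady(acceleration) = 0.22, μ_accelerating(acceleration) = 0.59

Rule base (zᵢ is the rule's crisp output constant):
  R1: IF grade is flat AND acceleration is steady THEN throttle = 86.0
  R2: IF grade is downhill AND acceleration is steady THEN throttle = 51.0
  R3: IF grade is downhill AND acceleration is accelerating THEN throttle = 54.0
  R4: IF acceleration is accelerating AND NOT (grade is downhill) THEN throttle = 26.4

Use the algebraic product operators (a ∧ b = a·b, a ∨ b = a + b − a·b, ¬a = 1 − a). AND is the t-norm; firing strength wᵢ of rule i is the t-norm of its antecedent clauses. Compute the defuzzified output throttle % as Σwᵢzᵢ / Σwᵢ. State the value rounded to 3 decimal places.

R1 (z=86.0): flat=0.37, steady=0.22; AND[a·b] → w = 0.0814
R2 (z=51.0): downhill=0.29, steady=0.22; AND[a·b] → w = 0.0638
R3 (z=54.0): downhill=0.29, accelerating=0.59; AND[a·b] → w = 0.1711
R4 (z=26.4): accelerating=0.59, ¬downhill=1−0.29=0.71; AND[a·b] → w = 0.4189
Weighted average = (0.0814·86.0 + 0.0638·51.0 + 0.1711·54.0 + 0.4189·26.4) / (0.0814 + 0.0638 + 0.1711 + 0.4189)
  = 30.5526 / 0.7352 = 41.557

41.557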